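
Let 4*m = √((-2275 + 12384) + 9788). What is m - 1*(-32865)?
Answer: 32865 + √19897/4 ≈ 32900.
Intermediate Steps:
m = √19897/4 (m = √((-2275 + 12384) + 9788)/4 = √(10109 + 9788)/4 = √19897/4 ≈ 35.264)
m - 1*(-32865) = √19897/4 - 1*(-32865) = √19897/4 + 32865 = 32865 + √19897/4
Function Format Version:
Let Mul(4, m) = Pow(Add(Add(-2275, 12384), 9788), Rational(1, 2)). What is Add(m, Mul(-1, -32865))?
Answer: Add(32865, Mul(Rational(1, 4), Pow(19897, Rational(1, 2)))) ≈ 32900.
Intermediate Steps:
m = Mul(Rational(1, 4), Pow(19897, Rational(1, 2))) (m = Mul(Rational(1, 4), Pow(Add(Add(-2275, 12384), 9788), Rational(1, 2))) = Mul(Rational(1, 4), Pow(Add(10109, 9788), Rational(1, 2))) = Mul(Rational(1, 4), Pow(19897, Rational(1, 2))) ≈ 35.264)
Add(m, Mul(-1, -32865)) = Add(Mul(Rational(1, 4), Pow(19897, Rational(1, 2))), Mul(-1, -32865)) = Add(Mul(Rational(1, 4), Pow(19897, Rational(1, 2))), 32865) = Add(32865, Mul(Rational(1, 4), Pow(19897, Rational(1, 2))))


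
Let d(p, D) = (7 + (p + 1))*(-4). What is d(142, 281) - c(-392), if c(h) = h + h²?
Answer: -153872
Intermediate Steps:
d(p, D) = -32 - 4*p (d(p, D) = (7 + (1 + p))*(-4) = (8 + p)*(-4) = -32 - 4*p)
d(142, 281) - c(-392) = (-32 - 4*142) - (-392)*(1 - 392) = (-32 - 568) - (-392)*(-391) = -600 - 1*153272 = -600 - 153272 = -153872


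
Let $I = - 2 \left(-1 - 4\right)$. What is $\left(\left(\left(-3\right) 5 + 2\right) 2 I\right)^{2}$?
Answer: $67600$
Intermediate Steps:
$I = 10$ ($I = \left(-2\right) \left(-5\right) = 10$)
$\left(\left(\left(-3\right) 5 + 2\right) 2 I\right)^{2} = \left(\left(\left(-3\right) 5 + 2\right) 2 \cdot 10\right)^{2} = \left(\left(-15 + 2\right) 2 \cdot 10\right)^{2} = \left(\left(-13\right) 2 \cdot 10\right)^{2} = \left(\left(-26\right) 10\right)^{2} = \left(-260\right)^{2} = 67600$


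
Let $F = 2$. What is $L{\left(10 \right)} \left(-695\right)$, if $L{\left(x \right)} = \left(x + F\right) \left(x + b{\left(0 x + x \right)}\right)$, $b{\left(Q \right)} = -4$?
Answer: $-50040$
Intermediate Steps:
$L{\left(x \right)} = \left(-4 + x\right) \left(2 + x\right)$ ($L{\left(x \right)} = \left(x + 2\right) \left(x - 4\right) = \left(2 + x\right) \left(-4 + x\right) = \left(-4 + x\right) \left(2 + x\right)$)
$L{\left(10 \right)} \left(-695\right) = \left(-8 + 10^{2} - 20\right) \left(-695\right) = \left(-8 + 100 - 20\right) \left(-695\right) = 72 \left(-695\right) = -50040$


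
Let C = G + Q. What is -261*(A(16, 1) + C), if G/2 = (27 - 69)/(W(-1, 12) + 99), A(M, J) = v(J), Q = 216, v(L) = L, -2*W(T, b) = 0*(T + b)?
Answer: -620571/11 ≈ -56416.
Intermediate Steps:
W(T, b) = 0 (W(T, b) = -0*(T + b) = -½*0 = 0)
A(M, J) = J
G = -28/33 (G = 2*((27 - 69)/(0 + 99)) = 2*(-42/99) = 2*(-42*1/99) = 2*(-14/33) = -28/33 ≈ -0.84848)
C = 7100/33 (C = -28/33 + 216 = 7100/33 ≈ 215.15)
-261*(A(16, 1) + C) = -261*(1 + 7100/33) = -261*7133/33 = -620571/11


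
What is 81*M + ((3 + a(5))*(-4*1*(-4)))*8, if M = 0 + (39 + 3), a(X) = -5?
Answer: 3146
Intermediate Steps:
M = 42 (M = 0 + 42 = 42)
81*M + ((3 + a(5))*(-4*1*(-4)))*8 = 81*42 + ((3 - 5)*(-4*1*(-4)))*8 = 3402 - (-8)*(-4)*8 = 3402 - 2*16*8 = 3402 - 32*8 = 3402 - 256 = 3146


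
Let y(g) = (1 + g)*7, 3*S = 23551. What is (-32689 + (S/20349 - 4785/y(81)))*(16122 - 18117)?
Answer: 818380801045/12546 ≈ 6.5230e+7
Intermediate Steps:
S = 23551/3 (S = (⅓)*23551 = 23551/3 ≈ 7850.3)
y(g) = 7 + 7*g
(-32689 + (S/20349 - 4785/y(81)))*(16122 - 18117) = (-32689 + ((23551/3)/20349 - 4785/(7 + 7*81)))*(16122 - 18117) = (-32689 + ((23551/3)*(1/20349) - 4785/(7 + 567)))*(-1995) = (-32689 + (23551/61047 - 4785/574))*(-1995) = (-32689 - 39798803/5005854)*(-1995) = -163676160209/5005854*(-1995) = 818380801045/12546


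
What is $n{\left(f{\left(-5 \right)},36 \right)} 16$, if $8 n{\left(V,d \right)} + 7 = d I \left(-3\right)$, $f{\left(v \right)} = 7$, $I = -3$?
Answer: $634$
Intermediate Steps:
$n{\left(V,d \right)} = - \frac{7}{8} + \frac{9 d}{8}$ ($n{\left(V,d \right)} = - \frac{7}{8} + \frac{d \left(-3\right) \left(-3\right)}{8} = - \frac{7}{8} + \frac{- 3 d \left(-3\right)}{8} = - \frac{7}{8} + \frac{9 d}{8}$)
$n{\left(f{\left(-5 \right)},36 \right)} 16 = \left(- \frac{7}{8} + \frac{9}{8} \cdot 36\right) 16 = \left(- \frac{7}{8} + \frac{81}{2}\right) 16 = \frac{317}{8} \cdot 16 = 634$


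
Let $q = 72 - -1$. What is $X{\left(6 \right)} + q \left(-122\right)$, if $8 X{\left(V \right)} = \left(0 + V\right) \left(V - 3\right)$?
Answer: $- \frac{35615}{4} \approx -8903.8$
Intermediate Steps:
$q = 73$ ($q = 72 + 1 = 73$)
$X{\left(V \right)} = \frac{V \left(-3 + V\right)}{8}$ ($X{\left(V \right)} = \frac{\left(0 + V\right) \left(V - 3\right)}{8} = \frac{V \left(-3 + V\right)}{8}$)
$X{\left(6 \right)} + q \left(-122\right) = \frac{1}{8} \cdot 6 \left(-3 + 6\right) + 73 \left(-122\right) = \frac{1}{8} \cdot 6 \cdot 3 - 8906 = \frac{9}{4} - 8906 = - \frac{35615}{4}$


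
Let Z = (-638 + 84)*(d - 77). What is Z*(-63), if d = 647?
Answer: 19894140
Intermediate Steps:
Z = -315780 (Z = (-638 + 84)*(647 - 77) = -554*570 = -315780)
Z*(-63) = -315780*(-63) = 19894140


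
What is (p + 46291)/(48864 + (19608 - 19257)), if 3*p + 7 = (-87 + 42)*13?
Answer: 138281/147645 ≈ 0.93658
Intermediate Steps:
p = -592/3 (p = -7/3 + ((-87 + 42)*13)/3 = -7/3 + (-45*13)/3 = -7/3 + (1/3)*(-585) = -7/3 - 195 = -592/3 ≈ -197.33)
(p + 46291)/(48864 + (19608 - 19257)) = (-592/3 + 46291)/(48864 + (19608 - 19257)) = 138281/(3*(48864 + 351)) = (138281/3)/49215 = (138281/3)*(1/49215) = 138281/147645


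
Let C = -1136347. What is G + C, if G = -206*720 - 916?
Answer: -1285583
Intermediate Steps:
G = -149236 (G = -148320 - 916 = -149236)
G + C = -149236 - 1136347 = -1285583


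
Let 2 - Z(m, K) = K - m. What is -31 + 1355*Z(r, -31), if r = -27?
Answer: 8099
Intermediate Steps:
Z(m, K) = 2 + m - K (Z(m, K) = 2 - (K - m) = 2 + (m - K) = 2 + m - K)
-31 + 1355*Z(r, -31) = -31 + 1355*(2 - 27 - 1*(-31)) = -31 + 1355*(2 - 27 + 31) = -31 + 1355*6 = -31 + 8130 = 8099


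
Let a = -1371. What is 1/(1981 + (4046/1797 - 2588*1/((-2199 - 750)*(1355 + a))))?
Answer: 2355268/4670959681 ≈ 0.00050424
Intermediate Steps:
1/(1981 + (4046/1797 - 2588*1/((-2199 - 750)*(1355 + a)))) = 1/(1981 + (4046/1797 - 2588*1/((-2199 - 750)*(1355 - 1371)))) = 1/(1981 + (4046*(1/1797) - 2588/((-16*(-2949))))) = 1/(1981 + (4046/1797 - 2588/47184)) = 1/(1981 + (4046/1797 - 2588*1/47184)) = 1/(1981 + (4046/1797 - 647/11796)) = 1/(1981 + 5173773/2355268) = 1/(4670959681/2355268) = 2355268/4670959681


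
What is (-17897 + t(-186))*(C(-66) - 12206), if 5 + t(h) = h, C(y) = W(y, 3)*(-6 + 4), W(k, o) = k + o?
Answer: 218503040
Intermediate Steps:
C(y) = -6 - 2*y (C(y) = (y + 3)*(-6 + 4) = (3 + y)*(-2) = -6 - 2*y)
t(h) = -5 + h
(-17897 + t(-186))*(C(-66) - 12206) = (-17897 + (-5 - 186))*((-6 - 2*(-66)) - 12206) = (-17897 - 191)*((-6 + 132) - 12206) = -18088*(126 - 12206) = -18088*(-12080) = 218503040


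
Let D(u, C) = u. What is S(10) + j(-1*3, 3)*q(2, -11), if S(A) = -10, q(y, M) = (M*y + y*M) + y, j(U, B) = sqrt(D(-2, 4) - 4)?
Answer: -10 - 42*I*sqrt(6) ≈ -10.0 - 102.88*I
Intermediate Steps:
j(U, B) = I*sqrt(6) (j(U, B) = sqrt(-2 - 4) = sqrt(-6) = I*sqrt(6))
q(y, M) = y + 2*M*y (q(y, M) = (M*y + M*y) + y = 2*M*y + y = y + 2*M*y)
S(10) + j(-1*3, 3)*q(2, -11) = -10 + (I*sqrt(6))*(2*(1 + 2*(-11))) = -10 + (I*sqrt(6))*(2*(1 - 22)) = -10 + (I*sqrt(6))*(2*(-21)) = -10 + (I*sqrt(6))*(-42) = -10 - 42*I*sqrt(6)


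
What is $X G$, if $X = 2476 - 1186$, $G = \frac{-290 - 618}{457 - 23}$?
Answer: $- \frac{585660}{217} \approx -2698.9$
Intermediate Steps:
$G = - \frac{454}{217}$ ($G = - \frac{908}{434} = \left(-908\right) \frac{1}{434} = - \frac{454}{217} \approx -2.0922$)
$X = 1290$
$X G = 1290 \left(- \frac{454}{217}\right) = - \frac{585660}{217}$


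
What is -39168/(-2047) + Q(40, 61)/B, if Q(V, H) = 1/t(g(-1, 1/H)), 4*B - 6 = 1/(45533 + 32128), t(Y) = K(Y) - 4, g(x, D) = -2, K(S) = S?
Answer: 18145014078/953834449 ≈ 19.023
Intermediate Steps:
t(Y) = -4 + Y (t(Y) = Y - 4 = -4 + Y)
B = 465967/310644 (B = 3/2 + 1/(4*(45533 + 32128)) = 3/2 + (¼)/77661 = 3/2 + (¼)*(1/77661) = 3/2 + 1/310644 = 465967/310644 ≈ 1.5000)
Q(V, H) = -⅙ (Q(V, H) = 1/(-4 - 2) = 1/(-6) = -⅙)
-39168/(-2047) + Q(40, 61)/B = -39168/(-2047) - 1/(6*465967/310644) = -39168*(-1/2047) - ⅙*310644/465967 = 39168/2047 - 51774/465967 = 18145014078/953834449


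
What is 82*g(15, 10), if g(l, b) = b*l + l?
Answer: 13530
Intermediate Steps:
g(l, b) = l + b*l
82*g(15, 10) = 82*(15*(1 + 10)) = 82*(15*11) = 82*165 = 13530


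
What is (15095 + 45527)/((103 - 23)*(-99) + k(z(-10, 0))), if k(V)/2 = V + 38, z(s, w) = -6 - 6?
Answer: -30311/3934 ≈ -7.7049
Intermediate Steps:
z(s, w) = -12
k(V) = 76 + 2*V (k(V) = 2*(V + 38) = 2*(38 + V) = 76 + 2*V)
(15095 + 45527)/((103 - 23)*(-99) + k(z(-10, 0))) = (15095 + 45527)/((103 - 23)*(-99) + (76 + 2*(-12))) = 60622/(80*(-99) + (76 - 24)) = 60622/(-7920 + 52) = 60622/(-7868) = 60622*(-1/7868) = -30311/3934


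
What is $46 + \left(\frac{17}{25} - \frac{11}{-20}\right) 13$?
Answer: $\frac{6199}{100} \approx 61.99$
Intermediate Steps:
$46 + \left(\frac{17}{25} - \frac{11}{-20}\right) 13 = 46 + \left(17 \cdot \frac{1}{25} - - \frac{11}{20}\right) 13 = 46 + \left(\frac{17}{25} + \frac{11}{20}\right) 13 = 46 + \frac{123}{100} \cdot 13 = 46 + \frac{1599}{100} = \frac{6199}{100}$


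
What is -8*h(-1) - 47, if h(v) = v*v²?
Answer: -39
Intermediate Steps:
h(v) = v³
-8*h(-1) - 47 = -8*(-1)³ - 47 = -8*(-1) - 47 = 8 - 47 = -39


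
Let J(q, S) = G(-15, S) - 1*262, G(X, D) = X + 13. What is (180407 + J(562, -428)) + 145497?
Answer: 325640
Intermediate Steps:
G(X, D) = 13 + X
J(q, S) = -264 (J(q, S) = (13 - 15) - 1*262 = -2 - 262 = -264)
(180407 + J(562, -428)) + 145497 = (180407 - 264) + 145497 = 180143 + 145497 = 325640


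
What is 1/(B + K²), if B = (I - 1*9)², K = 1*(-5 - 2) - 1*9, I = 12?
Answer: 1/265 ≈ 0.0037736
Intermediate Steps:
K = -16 (K = 1*(-7) - 9 = -7 - 9 = -16)
B = 9 (B = (12 - 1*9)² = (12 - 9)² = 3² = 9)
1/(B + K²) = 1/(9 + (-16)²) = 1/(9 + 256) = 1/265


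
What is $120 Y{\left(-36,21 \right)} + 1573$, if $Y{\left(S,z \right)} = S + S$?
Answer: $-7067$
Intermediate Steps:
$Y{\left(S,z \right)} = 2 S$
$120 Y{\left(-36,21 \right)} + 1573 = 120 \cdot 2 \left(-36\right) + 1573 = 120 \left(-72\right) + 1573 = -8640 + 1573 = -7067$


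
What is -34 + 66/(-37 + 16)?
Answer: -260/7 ≈ -37.143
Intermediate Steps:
-34 + 66/(-37 + 16) = -34 + 66/(-21) = -34 - 1/21*66 = -34 - 22/7 = -260/7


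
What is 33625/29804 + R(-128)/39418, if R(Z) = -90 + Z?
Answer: 659466489/587407036 ≈ 1.1227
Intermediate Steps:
33625/29804 + R(-128)/39418 = 33625/29804 + (-90 - 128)/39418 = 33625*(1/29804) - 218*1/39418 = 33625/29804 - 109/19709 = 659466489/587407036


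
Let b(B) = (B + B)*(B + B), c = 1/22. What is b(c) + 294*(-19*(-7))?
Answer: 4731343/121 ≈ 39102.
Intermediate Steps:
c = 1/22 ≈ 0.045455
b(B) = 4*B² (b(B) = (2*B)*(2*B) = 4*B²)
b(c) + 294*(-19*(-7)) = 4*(1/22)² + 294*(-19*(-7)) = 4*(1/484) + 294*133 = 1/121 + 39102 = 4731343/121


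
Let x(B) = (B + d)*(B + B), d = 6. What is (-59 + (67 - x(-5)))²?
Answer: 324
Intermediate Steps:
x(B) = 2*B*(6 + B) (x(B) = (B + 6)*(B + B) = (6 + B)*(2*B) = 2*B*(6 + B))
(-59 + (67 - x(-5)))² = (-59 + (67 - 2*(-5)*(6 - 5)))² = (-59 + (67 - 2*(-5)))² = (-59 + (67 - 1*(-10)))² = (-59 + (67 + 10))² = (-59 + 77)² = 18² = 324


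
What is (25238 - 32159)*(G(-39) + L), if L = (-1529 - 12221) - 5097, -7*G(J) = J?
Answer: 912810690/7 ≈ 1.3040e+8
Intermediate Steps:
G(J) = -J/7
L = -18847 (L = -13750 - 5097 = -18847)
(25238 - 32159)*(G(-39) + L) = (25238 - 32159)*(-⅐*(-39) - 18847) = -6921*(39/7 - 18847) = -6921*(-131890/7) = 912810690/7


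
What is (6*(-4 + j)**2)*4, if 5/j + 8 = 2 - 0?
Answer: 1682/3 ≈ 560.67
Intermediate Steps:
j = -5/6 (j = 5/(-8 + (2 - 0)) = 5/(-8 + (2 - 1*0)) = 5/(-8 + (2 + 0)) = 5/(-8 + 2) = 5/(-6) = 5*(-1/6) = -5/6 ≈ -0.83333)
(6*(-4 + j)**2)*4 = (6*(-4 - 5/6)**2)*4 = (6*(-29/6)**2)*4 = (6*(841/36))*4 = (841/6)*4 = 1682/3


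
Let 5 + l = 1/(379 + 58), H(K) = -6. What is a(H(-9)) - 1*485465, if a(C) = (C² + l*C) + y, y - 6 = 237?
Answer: -212013178/437 ≈ -4.8516e+5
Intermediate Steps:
l = -2184/437 (l = -5 + 1/(379 + 58) = -5 + 1/437 = -2184/437 ≈ -4.9977)
y = 243 (y = 6 + 237 = 243)
a(C) = 243 + C² - 2184*C/437 (a(C) = (C² - 2184*C/437) + 243 = 243 + C² - 2184*C/437)
a(H(-9)) - 1*485465 = (243 + (-6)² - 2184/437*(-6)) - 1*485465 = (243 + 36 + 13104/437) - 485465 = 135027/437 - 485465 = -212013178/437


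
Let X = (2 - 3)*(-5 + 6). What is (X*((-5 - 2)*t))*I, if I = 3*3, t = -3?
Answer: -189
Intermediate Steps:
X = -1 (X = -1*1 = -1)
I = 9
(X*((-5 - 2)*t))*I = -(-5 - 2)*(-3)*9 = -(-7)*(-3)*9 = -1*21*9 = -21*9 = -189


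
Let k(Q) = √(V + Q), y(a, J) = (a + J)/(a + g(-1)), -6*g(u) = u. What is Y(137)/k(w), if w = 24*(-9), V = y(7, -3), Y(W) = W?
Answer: -137*I*√24897/2316 ≈ -9.3337*I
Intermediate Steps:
g(u) = -u/6
y(a, J) = (J + a)/(⅙ + a) (y(a, J) = (a + J)/(a - ⅙*(-1)) = (J + a)/(a + ⅙) = (J + a)/(⅙ + a))
V = 24/43 (V = 6*(-3 + 7)/(1 + 6*7) = 6*4/(1 + 42) = 6*4/43 = 6*(1/43)*4 = 24/43 ≈ 0.55814)
w = -216
k(Q) = √(24/43 + Q)
Y(137)/k(w) = 137/((√(1032 + 1849*(-216))/43)) = 137/((√(1032 - 399384)/43)) = 137/((√(-398352)/43)) = 137/(((4*I*√24897)/43)) = 137/((4*I*√24897/43)) = 137*(-I*√24897/2316) = -137*I*√24897/2316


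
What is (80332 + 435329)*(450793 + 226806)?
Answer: 349411377939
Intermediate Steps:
(80332 + 435329)*(450793 + 226806) = 515661*677599 = 349411377939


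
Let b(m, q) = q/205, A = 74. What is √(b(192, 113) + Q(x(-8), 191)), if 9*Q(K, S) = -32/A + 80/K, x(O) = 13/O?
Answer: I*√434637331115/295815 ≈ 2.2287*I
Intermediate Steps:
Q(K, S) = -16/333 + 80/(9*K) (Q(K, S) = (-32/74 + 80/K)/9 = (-32*1/74 + 80/K)/9 = (-16/37 + 80/K)/9 = -16/333 + 80/(9*K))
b(m, q) = q/205 (b(m, q) = q*(1/205) = q/205)
√(b(192, 113) + Q(x(-8), 191)) = √((1/205)*113 + 16*(185 - 13/(-8))/(333*((13/(-8))))) = √(113/205 + 16*(185 - 13*(-1)/8)/(333*((13*(-⅛))))) = √(113/205 + 16*(185 - 1*(-13/8))/(333*(-13/8))) = √(113/205 + (16/333)*(-8/13)*(185 + 13/8)) = √(113/205 + (16/333)*(-8/13)*(1493/8)) = √(113/205 - 23888/4329) = √(-4407863/887445) = I*√434637331115/295815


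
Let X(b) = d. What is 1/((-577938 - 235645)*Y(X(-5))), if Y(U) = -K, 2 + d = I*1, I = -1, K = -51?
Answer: -1/41492733 ≈ -2.4101e-8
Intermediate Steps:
d = -3 (d = -2 - 1*1 = -2 - 1 = -3)
X(b) = -3
Y(U) = 51 (Y(U) = -1*(-51) = 51)
1/((-577938 - 235645)*Y(X(-5))) = 1/(-577938 - 235645*51) = (1/51)/(-813583) = -1/813583*1/51 = -1/41492733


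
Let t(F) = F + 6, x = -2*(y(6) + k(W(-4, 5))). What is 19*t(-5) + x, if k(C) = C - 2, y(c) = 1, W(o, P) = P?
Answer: 11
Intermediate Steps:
k(C) = -2 + C
x = -8 (x = -2*(1 + (-2 + 5)) = -2*(1 + 3) = -2*4 = -8)
t(F) = 6 + F
19*t(-5) + x = 19*(6 - 5) - 8 = 19*1 - 8 = 19 - 8 = 11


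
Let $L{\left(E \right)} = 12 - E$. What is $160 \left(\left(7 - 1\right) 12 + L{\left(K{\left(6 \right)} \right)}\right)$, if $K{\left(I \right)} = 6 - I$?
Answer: $13440$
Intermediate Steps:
$160 \left(\left(7 - 1\right) 12 + L{\left(K{\left(6 \right)} \right)}\right) = 160 \left(\left(7 - 1\right) 12 + \left(12 - \left(6 - 6\right)\right)\right) = 160 \left(6 \cdot 12 + \left(12 - \left(6 - 6\right)\right)\right) = 160 \left(72 + \left(12 - 0\right)\right) = 160 \left(72 + \left(12 + 0\right)\right) = 160 \left(72 + 12\right) = 160 \cdot 84 = 13440$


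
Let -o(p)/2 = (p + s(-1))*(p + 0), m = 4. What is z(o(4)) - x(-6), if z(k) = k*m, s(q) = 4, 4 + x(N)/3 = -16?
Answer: -196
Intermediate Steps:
x(N) = -60 (x(N) = -12 + 3*(-16) = -12 - 48 = -60)
o(p) = -2*p*(4 + p) (o(p) = -2*(p + 4)*(p + 0) = -2*(4 + p)*p = -2*p*(4 + p))
z(k) = 4*k (z(k) = k*4 = 4*k)
z(o(4)) - x(-6) = 4*(-2*4*(4 + 4)) - 1*(-60) = 4*(-2*4*8) + 60 = 4*(-64) + 60 = -256 + 60 = -196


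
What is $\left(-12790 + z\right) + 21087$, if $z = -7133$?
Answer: $1164$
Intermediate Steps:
$\left(-12790 + z\right) + 21087 = \left(-12790 - 7133\right) + 21087 = -19923 + 21087 = 1164$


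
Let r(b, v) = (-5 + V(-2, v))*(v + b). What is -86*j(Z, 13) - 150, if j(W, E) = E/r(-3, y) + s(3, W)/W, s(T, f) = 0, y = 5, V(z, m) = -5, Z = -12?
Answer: -941/10 ≈ -94.100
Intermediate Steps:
r(b, v) = -10*b - 10*v (r(b, v) = (-5 - 5)*(v + b) = -10*(b + v) = -10*b - 10*v)
j(W, E) = -E/20 (j(W, E) = E/(-10*(-3) - 10*5) + 0/W = E/(30 - 50) + 0 = E/(-20) + 0 = E*(-1/20) + 0 = -E/20 + 0 = -E/20)
-86*j(Z, 13) - 150 = -(-43)*13/10 - 150 = -86*(-13/20) - 150 = 559/10 - 150 = -941/10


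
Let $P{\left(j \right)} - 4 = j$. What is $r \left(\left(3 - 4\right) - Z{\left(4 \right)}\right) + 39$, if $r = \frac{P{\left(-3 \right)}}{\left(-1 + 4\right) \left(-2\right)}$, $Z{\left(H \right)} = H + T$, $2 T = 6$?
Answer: $\frac{121}{3} \approx 40.333$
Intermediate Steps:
$T = 3$ ($T = \frac{1}{2} \cdot 6 = 3$)
$P{\left(j \right)} = 4 + j$
$Z{\left(H \right)} = 3 + H$ ($Z{\left(H \right)} = H + 3 = 3 + H$)
$r = - \frac{1}{6}$ ($r = \frac{4 - 3}{\left(-1 + 4\right) \left(-2\right)} = 1 \frac{1}{3 \left(-2\right)} = 1 \frac{1}{-6} = 1 \left(- \frac{1}{6}\right) = - \frac{1}{6} \approx -0.16667$)
$r \left(\left(3 - 4\right) - Z{\left(4 \right)}\right) + 39 = - \frac{\left(3 - 4\right) - \left(3 + 4\right)}{6} + 39 = - \frac{\left(3 - 4\right) - 7}{6} + 39 = - \frac{-1 - 7}{6} + 39 = \left(- \frac{1}{6}\right) \left(-8\right) + 39 = \frac{4}{3} + 39 = \frac{121}{3}$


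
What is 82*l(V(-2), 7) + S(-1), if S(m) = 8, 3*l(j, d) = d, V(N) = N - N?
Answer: 598/3 ≈ 199.33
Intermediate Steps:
V(N) = 0
l(j, d) = d/3
82*l(V(-2), 7) + S(-1) = 82*((⅓)*7) + 8 = 82*(7/3) + 8 = 574/3 + 8 = 598/3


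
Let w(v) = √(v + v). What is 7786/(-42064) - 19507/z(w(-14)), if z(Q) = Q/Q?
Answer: -410275117/21032 ≈ -19507.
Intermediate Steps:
w(v) = √2*√v (w(v) = √(2*v) = √2*√v)
z(Q) = 1
7786/(-42064) - 19507/z(w(-14)) = 7786/(-42064) - 19507/1 = 7786*(-1/42064) - 19507*1 = -3893/21032 - 19507 = -410275117/21032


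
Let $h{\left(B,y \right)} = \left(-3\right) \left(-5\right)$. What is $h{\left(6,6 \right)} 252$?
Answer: $3780$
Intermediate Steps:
$h{\left(B,y \right)} = 15$
$h{\left(6,6 \right)} 252 = 15 \cdot 252 = 3780$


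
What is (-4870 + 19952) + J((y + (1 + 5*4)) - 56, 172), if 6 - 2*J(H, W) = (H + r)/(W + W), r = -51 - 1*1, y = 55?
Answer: 648657/43 ≈ 15085.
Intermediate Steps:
r = -52 (r = -51 - 1 = -52)
J(H, W) = 3 - (-52 + H)/(4*W) (J(H, W) = 3 - (H - 52)/(2*(W + W)) = 3 - (-52 + H)/(2*(2*W)) = 3 - (-52 + H)*1/(2*W)/2 = 3 - (-52 + H)/(4*W))
(-4870 + 19952) + J((y + (1 + 5*4)) - 56, 172) = (-4870 + 19952) + (¼)*(52 - ((55 + (1 + 5*4)) - 56) + 12*172)/172 = 15082 + (¼)*(1/172)*(52 - ((55 + (1 + 20)) - 56) + 2064) = 15082 + (¼)*(1/172)*(52 - ((55 + 21) - 56) + 2064) = 15082 + (¼)*(1/172)*(52 - (76 - 56) + 2064) = 15082 + (¼)*(1/172)*(52 - 1*20 + 2064) = 15082 + (¼)*(1/172)*(52 - 20 + 2064) = 15082 + (¼)*(1/172)*2096 = 15082 + 131/43 = 648657/43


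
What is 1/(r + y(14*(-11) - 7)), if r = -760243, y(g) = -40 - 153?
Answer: -1/760436 ≈ -1.3150e-6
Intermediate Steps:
y(g) = -193
1/(r + y(14*(-11) - 7)) = 1/(-760243 - 193) = 1/(-760436) = -1/760436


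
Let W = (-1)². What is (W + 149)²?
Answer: 22500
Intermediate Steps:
W = 1
(W + 149)² = (1 + 149)² = 150² = 22500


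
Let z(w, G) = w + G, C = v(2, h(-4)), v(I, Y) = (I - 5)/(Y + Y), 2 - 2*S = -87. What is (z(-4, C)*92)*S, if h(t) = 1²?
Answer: -22517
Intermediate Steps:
S = 89/2 (S = 1 - ½*(-87) = 1 + 87/2 = 89/2 ≈ 44.500)
h(t) = 1
v(I, Y) = (-5 + I)/(2*Y) (v(I, Y) = (-5 + I)/((2*Y)) = (-5 + I)*(1/(2*Y)) = (-5 + I)/(2*Y))
C = -3/2 (C = (½)*(-5 + 2)/1 = (½)*1*(-3) = -3/2 ≈ -1.5000)
z(w, G) = G + w
(z(-4, C)*92)*S = ((-3/2 - 4)*92)*(89/2) = -11/2*92*(89/2) = -506*89/2 = -22517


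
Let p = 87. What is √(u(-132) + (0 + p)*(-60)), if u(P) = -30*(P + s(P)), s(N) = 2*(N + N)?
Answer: 54*√5 ≈ 120.75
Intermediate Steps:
s(N) = 4*N (s(N) = 2*(2*N) = 4*N)
u(P) = -150*P (u(P) = -30*(P + 4*P) = -150*P)
√(u(-132) + (0 + p)*(-60)) = √(-150*(-132) + (0 + 87)*(-60)) = √(19800 + 87*(-60)) = √(19800 - 5220) = √14580 = 54*√5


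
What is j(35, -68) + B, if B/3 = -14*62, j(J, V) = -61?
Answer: -2665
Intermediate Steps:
B = -2604 (B = 3*(-14*62) = 3*(-868) = -2604)
j(35, -68) + B = -61 - 2604 = -2665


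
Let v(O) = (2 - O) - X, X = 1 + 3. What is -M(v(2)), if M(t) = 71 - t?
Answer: -75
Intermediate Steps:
X = 4
v(O) = -2 - O (v(O) = (2 - O) - 1*4 = (2 - O) - 4 = -2 - O)
-M(v(2)) = -(71 - (-2 - 1*2)) = -(71 - (-2 - 2)) = -(71 - 1*(-4)) = -(71 + 4) = -1*75 = -75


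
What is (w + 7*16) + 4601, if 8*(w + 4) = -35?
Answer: 37637/8 ≈ 4704.6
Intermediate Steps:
w = -67/8 (w = -4 + (1/8)*(-35) = -4 - 35/8 = -67/8 ≈ -8.3750)
(w + 7*16) + 4601 = (-67/8 + 7*16) + 4601 = (-67/8 + 112) + 4601 = 829/8 + 4601 = 37637/8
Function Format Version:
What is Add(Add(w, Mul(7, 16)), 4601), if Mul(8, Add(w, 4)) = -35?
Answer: Rational(37637, 8) ≈ 4704.6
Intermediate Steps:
w = Rational(-67, 8) (w = Add(-4, Mul(Rational(1, 8), -35)) = Add(-4, Rational(-35, 8)) = Rational(-67, 8) ≈ -8.3750)
Add(Add(w, Mul(7, 16)), 4601) = Add(Add(Rational(-67, 8), Mul(7, 16)), 4601) = Add(Add(Rational(-67, 8), 112), 4601) = Add(Rational(829, 8), 4601) = Rational(37637, 8)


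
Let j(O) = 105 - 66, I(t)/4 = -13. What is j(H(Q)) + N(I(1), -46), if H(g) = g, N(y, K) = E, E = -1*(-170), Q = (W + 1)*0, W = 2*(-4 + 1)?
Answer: 209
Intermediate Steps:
I(t) = -52 (I(t) = 4*(-13) = -52)
W = -6 (W = 2*(-3) = -6)
Q = 0 (Q = (-6 + 1)*0 = -5*0 = 0)
E = 170
N(y, K) = 170
j(O) = 39
j(H(Q)) + N(I(1), -46) = 39 + 170 = 209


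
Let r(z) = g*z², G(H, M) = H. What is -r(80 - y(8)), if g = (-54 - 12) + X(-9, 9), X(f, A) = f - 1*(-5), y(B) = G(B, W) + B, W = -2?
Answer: 286720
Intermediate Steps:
y(B) = 2*B (y(B) = B + B = 2*B)
X(f, A) = 5 + f (X(f, A) = f + 5 = 5 + f)
g = -70 (g = (-54 - 12) + (5 - 9) = -66 - 4 = -70)
r(z) = -70*z²
-r(80 - y(8)) = -(-70)*(80 - 2*8)² = -(-70)*(80 - 1*16)² = -(-70)*(80 - 16)² = -(-70)*64² = -(-70)*4096 = -1*(-286720) = 286720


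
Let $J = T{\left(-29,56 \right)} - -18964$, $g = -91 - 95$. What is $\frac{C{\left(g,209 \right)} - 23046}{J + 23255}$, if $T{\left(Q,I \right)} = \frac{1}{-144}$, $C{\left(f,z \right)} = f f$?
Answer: $\frac{4320}{15791} \approx 0.27357$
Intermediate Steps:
$g = -186$ ($g = -91 - 95 = -186$)
$C{\left(f,z \right)} = f^{2}$
$T{\left(Q,I \right)} = - \frac{1}{144}$
$J = \frac{2730815}{144}$ ($J = - \frac{1}{144} - -18964 = - \frac{1}{144} + 18964 = \frac{2730815}{144} \approx 18964.0$)
$\frac{C{\left(g,209 \right)} - 23046}{J + 23255} = \frac{\left(-186\right)^{2} - 23046}{\frac{2730815}{144} + 23255} = \frac{34596 - 23046}{\frac{6079535}{144}} = 11550 \cdot \frac{144}{6079535} = \frac{4320}{15791}$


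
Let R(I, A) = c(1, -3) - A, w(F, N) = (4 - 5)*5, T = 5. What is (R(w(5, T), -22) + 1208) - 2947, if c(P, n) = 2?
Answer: -1715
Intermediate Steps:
w(F, N) = -5 (w(F, N) = -1*5 = -5)
R(I, A) = 2 - A
(R(w(5, T), -22) + 1208) - 2947 = ((2 - 1*(-22)) + 1208) - 2947 = ((2 + 22) + 1208) - 2947 = (24 + 1208) - 2947 = 1232 - 2947 = -1715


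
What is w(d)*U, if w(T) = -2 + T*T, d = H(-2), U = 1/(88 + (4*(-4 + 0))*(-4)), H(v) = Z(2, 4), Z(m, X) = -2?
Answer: 1/76 ≈ 0.013158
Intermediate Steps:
H(v) = -2
U = 1/152 (U = 1/(88 + (4*(-4))*(-4)) = 1/(88 - 16*(-4)) = 1/(88 + 64) = 1/152 ≈ 0.0065789)
d = -2
w(T) = -2 + T**2
w(d)*U = (-2 + (-2)**2)*(1/152) = (-2 + 4)*(1/152) = 2*(1/152) = 1/76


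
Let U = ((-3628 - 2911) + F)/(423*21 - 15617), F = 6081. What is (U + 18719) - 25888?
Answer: -24137794/3367 ≈ -7168.9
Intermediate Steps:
U = 229/3367 (U = ((-3628 - 2911) + 6081)/(423*21 - 15617) = (-6539 + 6081)/(8883 - 15617) = -458/(-6734) = -458*(-1/6734) = 229/3367 ≈ 0.068013)
(U + 18719) - 25888 = (229/3367 + 18719) - 25888 = 63027102/3367 - 25888 = -24137794/3367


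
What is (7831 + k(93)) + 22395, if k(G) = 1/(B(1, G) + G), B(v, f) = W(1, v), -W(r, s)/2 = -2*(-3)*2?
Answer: 2085595/69 ≈ 30226.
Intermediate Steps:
W(r, s) = -24 (W(r, s) = -2*(-2*(-3))*2 = -12*2 = -2*12 = -24)
B(v, f) = -24
k(G) = 1/(-24 + G)
(7831 + k(93)) + 22395 = (7831 + 1/(-24 + 93)) + 22395 = (7831 + 1/69) + 22395 = 540340/69 + 22395 = 2085595/69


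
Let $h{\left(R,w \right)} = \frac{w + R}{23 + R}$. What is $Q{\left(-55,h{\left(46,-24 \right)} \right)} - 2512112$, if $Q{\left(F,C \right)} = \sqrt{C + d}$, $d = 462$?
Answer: $-2512112 + \frac{10 \sqrt{22011}}{69} \approx -2.5121 \cdot 10^{6}$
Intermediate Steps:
$h{\left(R,w \right)} = \frac{R + w}{23 + R}$
$Q{\left(F,C \right)} = \sqrt{462 + C}$ ($Q{\left(F,C \right)} = \sqrt{C + 462} = \sqrt{462 + C}$)
$Q{\left(-55,h{\left(46,-24 \right)} \right)} - 2512112 = \sqrt{462 + \frac{46 - 24}{23 + 46}} - 2512112 = \sqrt{462 + \frac{1}{69} \cdot 22} - 2512112 = \sqrt{462 + \frac{22}{69}} - 2512112 = \sqrt{\frac{31900}{69}} - 2512112 = \frac{10 \sqrt{22011}}{69} - 2512112 = -2512112 + \frac{10 \sqrt{22011}}{69}$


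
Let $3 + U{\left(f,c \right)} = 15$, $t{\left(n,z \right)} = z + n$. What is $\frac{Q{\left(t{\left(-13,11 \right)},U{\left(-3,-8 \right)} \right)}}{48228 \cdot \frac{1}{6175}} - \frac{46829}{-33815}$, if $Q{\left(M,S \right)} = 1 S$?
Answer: $\frac{397013376}{135902485} \approx 2.9213$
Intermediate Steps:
$t{\left(n,z \right)} = n + z$
$U{\left(f,c \right)} = 12$ ($U{\left(f,c \right)} = -3 + 15 = 12$)
$Q{\left(M,S \right)} = S$
$\frac{Q{\left(t{\left(-13,11 \right)},U{\left(-3,-8 \right)} \right)}}{48228 \cdot \frac{1}{6175}} - \frac{46829}{-33815} = \frac{12}{48228 \cdot \frac{1}{6175}} - \frac{46829}{-33815} = \frac{12}{48228 \cdot \frac{1}{6175}} - - \frac{46829}{33815} = \frac{12}{\frac{48228}{6175}} + \frac{46829}{33815} = 12 \cdot \frac{6175}{48228} + \frac{46829}{33815} = \frac{6175}{4019} + \frac{46829}{33815} = \frac{397013376}{135902485}$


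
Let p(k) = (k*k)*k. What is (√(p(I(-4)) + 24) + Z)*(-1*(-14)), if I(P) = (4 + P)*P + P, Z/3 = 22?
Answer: 924 + 28*I*√10 ≈ 924.0 + 88.544*I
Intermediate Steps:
Z = 66 (Z = 3*22 = 66)
I(P) = P + P*(4 + P) (I(P) = P*(4 + P) + P = P + P*(4 + P))
p(k) = k³ (p(k) = k²*k = k³)
(√(p(I(-4)) + 24) + Z)*(-1*(-14)) = (√((-4*(5 - 4))³ + 24) + 66)*(-1*(-14)) = (√((-4*1)³ + 24) + 66)*14 = (√((-4)³ + 24) + 66)*14 = (√(-64 + 24) + 66)*14 = (√(-40) + 66)*14 = (2*I*√10 + 66)*14 = (66 + 2*I*√10)*14 = 924 + 28*I*√10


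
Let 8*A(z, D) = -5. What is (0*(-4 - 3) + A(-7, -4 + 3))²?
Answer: 25/64 ≈ 0.39063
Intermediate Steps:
A(z, D) = -5/8 (A(z, D) = (⅛)*(-5) = -5/8)
(0*(-4 - 3) + A(-7, -4 + 3))² = (0*(-4 - 3) - 5/8)² = (0*(-7) - 5/8)² = (0 - 5/8)² = (-5/8)² = 25/64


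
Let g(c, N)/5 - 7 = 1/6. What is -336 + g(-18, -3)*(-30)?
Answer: -1411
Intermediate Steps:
g(c, N) = 215/6 (g(c, N) = 35 + 5/6 = 35 + 5*(⅙) = 35 + ⅚ = 215/6)
-336 + g(-18, -3)*(-30) = -336 + (215/6)*(-30) = -336 - 1075 = -1411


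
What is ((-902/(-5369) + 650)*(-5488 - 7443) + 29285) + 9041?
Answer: -44933141818/5369 ≈ -8.3690e+6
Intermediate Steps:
((-902/(-5369) + 650)*(-5488 - 7443) + 29285) + 9041 = ((-902*(-1/5369) + 650)*(-12931) + 29285) + 9041 = ((902/5369 + 650)*(-12931) + 29285) + 9041 = ((3490752/5369)*(-12931) + 29285) + 9041 = (-45138914112/5369 + 29285) + 9041 = -44981682947/5369 + 9041 = -44933141818/5369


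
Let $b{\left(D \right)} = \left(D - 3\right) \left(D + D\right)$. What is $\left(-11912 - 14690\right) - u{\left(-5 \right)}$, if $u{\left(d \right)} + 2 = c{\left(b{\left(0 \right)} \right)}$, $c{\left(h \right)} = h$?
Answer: $-26600$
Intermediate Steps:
$b{\left(D \right)} = 2 D \left(-3 + D\right)$ ($b{\left(D \right)} = \left(-3 + D\right) 2 D = 2 D \left(-3 + D\right)$)
$u{\left(d \right)} = -2$ ($u{\left(d \right)} = -2 + 2 \cdot 0 \left(-3 + 0\right) = -2 + 2 \cdot 0 \left(-3\right) = -2 + 0 = -2$)
$\left(-11912 - 14690\right) - u{\left(-5 \right)} = \left(-11912 - 14690\right) - -2 = -26602 + 2 = -26600$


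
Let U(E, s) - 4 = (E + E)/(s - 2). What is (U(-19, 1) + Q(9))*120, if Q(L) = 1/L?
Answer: 15160/3 ≈ 5053.3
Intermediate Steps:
U(E, s) = 4 + 2*E/(-2 + s) (U(E, s) = 4 + (E + E)/(s - 2) = 4 + (2*E)/(-2 + s) = 4 + 2*E/(-2 + s))
(U(-19, 1) + Q(9))*120 = (2*(-4 - 19 + 2*1)/(-2 + 1) + 1/9)*120 = (2*(-4 - 19 + 2)/(-1) + ⅑)*120 = (2*(-1)*(-21) + ⅑)*120 = (42 + ⅑)*120 = (379/9)*120 = 15160/3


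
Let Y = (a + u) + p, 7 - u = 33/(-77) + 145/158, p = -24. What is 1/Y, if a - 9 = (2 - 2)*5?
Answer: -1106/9389 ≈ -0.11780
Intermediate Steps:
u = 7201/1106 (u = 7 - (33/(-77) + 145/158) = 7 - (33*(-1/77) + 145*(1/158)) = 7 - (-3/7 + 145/158) = 7 - 1*541/1106 = 7 - 541/1106 = 7201/1106 ≈ 6.5108)
a = 9 (a = 9 + (2 - 2)*5 = 9 + 0*5 = 9 + 0 = 9)
Y = -9389/1106 (Y = (9 + 7201/1106) - 24 = 17155/1106 - 24 = -9389/1106 ≈ -8.4892)
1/Y = 1/(-9389/1106) = -1106/9389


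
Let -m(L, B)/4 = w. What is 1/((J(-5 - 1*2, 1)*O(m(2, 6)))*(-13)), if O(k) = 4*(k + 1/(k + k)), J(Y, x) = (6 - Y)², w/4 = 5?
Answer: 40/28123797 ≈ 1.4223e-6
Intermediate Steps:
w = 20 (w = 4*5 = 20)
m(L, B) = -80 (m(L, B) = -4*20 = -80)
O(k) = 2/k + 4*k (O(k) = 4*(k + 1/(2*k)) = 2/k + 4*k)
1/((J(-5 - 1*2, 1)*O(m(2, 6)))*(-13)) = 1/(((-6 + (-5 - 1*2))²*(2/(-80) + 4*(-80)))*(-13)) = 1/(((-6 + (-5 - 2))²*(2*(-1/80) - 320))*(-13)) = 1/(((-6 - 7)²*(-1/40 - 320))*(-13)) = 1/(((-13)²*(-12801/40))*(-13)) = 1/((169*(-12801/40))*(-13)) = 1/(-2163369/40*(-13)) = 1/(28123797/40) = 40/28123797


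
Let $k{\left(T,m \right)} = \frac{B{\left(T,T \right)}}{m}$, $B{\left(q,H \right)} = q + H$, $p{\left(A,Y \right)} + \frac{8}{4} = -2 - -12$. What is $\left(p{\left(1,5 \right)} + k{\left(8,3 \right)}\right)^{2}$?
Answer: $\frac{1600}{9} \approx 177.78$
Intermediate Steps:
$p{\left(A,Y \right)} = 8$ ($p{\left(A,Y \right)} = -2 - -10 = -2 + \left(-2 + 12\right) = -2 + 10 = 8$)
$B{\left(q,H \right)} = H + q$
$k{\left(T,m \right)} = \frac{2 T}{m}$ ($k{\left(T,m \right)} = \frac{T + T}{m} = \frac{2 T}{m}$)
$\left(p{\left(1,5 \right)} + k{\left(8,3 \right)}\right)^{2} = \left(8 + 2 \cdot 8 \cdot \frac{1}{3}\right)^{2} = \left(8 + \frac{16}{3}\right)^{2} = \left(\frac{40}{3}\right)^{2} = \frac{1600}{9}$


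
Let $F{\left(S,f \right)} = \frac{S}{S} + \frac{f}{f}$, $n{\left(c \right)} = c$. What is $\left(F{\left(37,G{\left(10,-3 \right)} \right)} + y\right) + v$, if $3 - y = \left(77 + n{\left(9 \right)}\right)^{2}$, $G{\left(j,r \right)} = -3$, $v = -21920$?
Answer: $-29311$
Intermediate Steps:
$F{\left(S,f \right)} = 2$ ($F{\left(S,f \right)} = 1 + 1 = 2$)
$y = -7393$ ($y = 3 - \left(77 + 9\right)^{2} = 3 - 86^{2} = 3 - 7396 = -7393$)
$\left(F{\left(37,G{\left(10,-3 \right)} \right)} + y\right) + v = \left(2 - 7393\right) - 21920 = -7391 - 21920 = -29311$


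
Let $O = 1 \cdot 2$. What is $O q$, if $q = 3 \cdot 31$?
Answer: $186$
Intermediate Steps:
$q = 93$
$O = 2$
$O q = 2 \cdot 93 = 186$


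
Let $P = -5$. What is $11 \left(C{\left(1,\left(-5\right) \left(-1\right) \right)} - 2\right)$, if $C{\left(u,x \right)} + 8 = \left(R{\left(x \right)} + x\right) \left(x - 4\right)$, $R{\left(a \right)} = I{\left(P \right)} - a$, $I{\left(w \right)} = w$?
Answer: $-165$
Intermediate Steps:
$R{\left(a \right)} = -5 - a$
$C{\left(u,x \right)} = 12 - 5 x$ ($C{\left(u,x \right)} = -8 + \left(\left(-5 - x\right) + x\right) \left(x - 4\right) = -8 - 5 \left(-4 + x\right) = -8 - \left(-20 + 5 x\right) = 12 - 5 x$)
$11 \left(C{\left(1,\left(-5\right) \left(-1\right) \right)} - 2\right) = 11 \left(\left(12 - 5 \left(\left(-5\right) \left(-1\right)\right)\right) - 2\right) = 11 \left(\left(12 - 25\right) - 2\right) = 11 \left(-13 - 2\right) = 11 \left(-15\right) = -165$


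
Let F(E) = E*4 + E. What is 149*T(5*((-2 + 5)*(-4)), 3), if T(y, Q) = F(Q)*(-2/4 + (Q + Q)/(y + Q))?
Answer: -51405/38 ≈ -1352.8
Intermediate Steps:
F(E) = 5*E (F(E) = 4*E + E = 5*E)
T(y, Q) = 5*Q*(-½ + 2*Q/(Q + y)) (T(y, Q) = (5*Q)*(-2/4 + (Q + Q)/(y + Q)) = (5*Q)*(-2*¼ + (2*Q)/(Q + y)) = (5*Q)*(-½ + 2*Q/(Q + y)) = 5*Q*(-½ + 2*Q/(Q + y)))
149*T(5*((-2 + 5)*(-4)), 3) = 149*((5/2)*3*(-5*(-2 + 5)*(-4) + 3*3)/(3 + 5*((-2 + 5)*(-4)))) = 149*((5/2)*3*(-5*3*(-4) + 9)/(3 + 5*(3*(-4)))) = 149*((5/2)*3*(-5*(-12) + 9)/(3 + 5*(-12))) = 149*((5/2)*3*(-1*(-60) + 9)/(3 - 60)) = 149*((5/2)*3*(60 + 9)/(-57)) = 149*((5/2)*3*(-1/57)*69) = 149*(-345/38) = -51405/38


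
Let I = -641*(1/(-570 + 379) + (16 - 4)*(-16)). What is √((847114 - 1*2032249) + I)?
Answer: 4*I*√2421562367/191 ≈ 1030.6*I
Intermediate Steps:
I = 23507393/191 (I = -641*(1/(-191) + 12*(-16)) = -641*(-1/191 - 192) = -641*(-36673/191) = 23507393/191 ≈ 1.2308e+5)
√((847114 - 1*2032249) + I) = √((847114 - 1*2032249) + 23507393/191) = √((847114 - 2032249) + 23507393/191) = √(-1185135 + 23507393/191) = √(-202853392/191) = 4*I*√2421562367/191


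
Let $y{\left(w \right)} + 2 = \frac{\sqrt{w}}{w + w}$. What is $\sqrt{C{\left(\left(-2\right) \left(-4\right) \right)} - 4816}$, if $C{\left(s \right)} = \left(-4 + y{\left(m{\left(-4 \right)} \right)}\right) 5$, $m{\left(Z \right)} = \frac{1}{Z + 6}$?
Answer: $\frac{\sqrt{-19384 + 10 \sqrt{2}}}{2} \approx 69.588 i$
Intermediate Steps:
$m{\left(Z \right)} = \frac{1}{6 + Z}$
$y{\left(w \right)} = -2 + \frac{1}{2 \sqrt{w}}$ ($y{\left(w \right)} = -2 + \frac{\sqrt{w}}{w + w} = -2 + \frac{\sqrt{w}}{2 w} = -2 + \frac{1}{2 w} \sqrt{w} = -2 + \frac{1}{2 \sqrt{w}}$)
$C{\left(s \right)} = -30 + \frac{5 \sqrt{2}}{2}$ ($C{\left(s \right)} = \left(-4 - \left(2 - \frac{1}{2 \frac{1}{\sqrt{6 - 4}}}\right)\right) 5 = \left(-4 - \left(2 - \frac{1}{2 \frac{\sqrt{2}}{2}}\right)\right) 5 = \left(-4 - \left(2 - \frac{\frac{1}{\sqrt{\frac{1}{2}}}}{2}\right)\right) 5 = \left(-4 - \left(2 - \frac{\sqrt{2}}{2}\right)\right) 5 = \left(-6 + \frac{\sqrt{2}}{2}\right) 5 = -30 + \frac{5 \sqrt{2}}{2}$)
$\sqrt{C{\left(\left(-2\right) \left(-4\right) \right)} - 4816} = \sqrt{\left(-30 + \frac{5 \sqrt{2}}{2}\right) - 4816} = \sqrt{-4846 + \frac{5 \sqrt{2}}{2}}$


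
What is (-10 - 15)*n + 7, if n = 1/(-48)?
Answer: 361/48 ≈ 7.5208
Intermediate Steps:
n = -1/48 ≈ -0.020833
(-10 - 15)*n + 7 = (-10 - 15)*(-1/48) + 7 = -25*(-1/48) + 7 = 25/48 + 7 = 361/48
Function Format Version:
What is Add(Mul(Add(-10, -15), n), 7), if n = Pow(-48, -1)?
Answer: Rational(361, 48) ≈ 7.5208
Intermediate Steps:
n = Rational(-1, 48) ≈ -0.020833
Add(Mul(Add(-10, -15), n), 7) = Add(Mul(Add(-10, -15), Rational(-1, 48)), 7) = Add(Mul(-25, Rational(-1, 48)), 7) = Add(Rational(25, 48), 7) = Rational(361, 48)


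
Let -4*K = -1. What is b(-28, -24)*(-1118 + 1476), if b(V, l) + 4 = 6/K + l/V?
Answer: 52268/7 ≈ 7466.9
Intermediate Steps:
K = ¼ (K = -¼*(-1) = ¼ ≈ 0.25000)
b(V, l) = 20 + l/V (b(V, l) = -4 + (6/(¼) + l/V) = -4 + (6*4 + l/V) = -4 + (24 + l/V) = 20 + l/V)
b(-28, -24)*(-1118 + 1476) = (20 - 24/(-28))*(-1118 + 1476) = (20 - 24*(-1/28))*358 = (20 + 6/7)*358 = (146/7)*358 = 52268/7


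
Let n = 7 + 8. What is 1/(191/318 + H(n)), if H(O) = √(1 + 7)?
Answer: -60738/772511 + 202248*√2/772511 ≈ 0.29163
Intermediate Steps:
n = 15
H(O) = 2*√2 (H(O) = √8 = 2*√2)
1/(191/318 + H(n)) = 1/(191/318 + 2*√2)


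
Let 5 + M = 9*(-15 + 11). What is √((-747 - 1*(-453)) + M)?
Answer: I*√335 ≈ 18.303*I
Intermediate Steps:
M = -41 (M = -5 + 9*(-15 + 11) = -5 + 9*(-4) = -5 - 36 = -41)
√((-747 - 1*(-453)) + M) = √((-747 - 1*(-453)) - 41) = √((-747 + 453) - 41) = √(-294 - 41) = √(-335) = I*√335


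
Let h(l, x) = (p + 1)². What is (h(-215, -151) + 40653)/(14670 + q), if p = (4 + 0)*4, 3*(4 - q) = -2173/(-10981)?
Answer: 1348752306/483403409 ≈ 2.7901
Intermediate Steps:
q = 129599/32943 (q = 4 - (-2173)/(3*(-10981)) = 4 - (-2173)*(-1)/(3*10981) = 4 - ⅓*2173/10981 = 4 - 2173/32943 = 129599/32943 ≈ 3.9340)
p = 16 (p = 4*4 = 16)
h(l, x) = 289 (h(l, x) = (16 + 1)² = 17² = 289)
(h(-215, -151) + 40653)/(14670 + q) = (289 + 40653)/(14670 + 129599/32943) = 40942/(483403409/32943) = 40942*(32943/483403409) = 1348752306/483403409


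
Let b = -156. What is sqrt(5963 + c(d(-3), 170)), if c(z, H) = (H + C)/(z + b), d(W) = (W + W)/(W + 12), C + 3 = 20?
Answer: sqrt(1316963030)/470 ≈ 77.213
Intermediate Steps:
C = 17 (C = -3 + 20 = 17)
d(W) = 2*W/(12 + W) (d(W) = (2*W)/(12 + W) = 2*W/(12 + W))
c(z, H) = (17 + H)/(-156 + z) (c(z, H) = (H + 17)/(z - 156) = (17 + H)/(-156 + z))
sqrt(5963 + c(d(-3), 170)) = sqrt(5963 + (17 + 170)/(-156 + 2*(-3)/(12 - 3))) = sqrt(5963 + 187/(-156 + 2*(-3)/9)) = sqrt(5963 + 187/(-156 + 2*(-3)*(1/9))) = sqrt(5963 + 187/(-156 - 2/3)) = sqrt(5963 + 187/(-470/3)) = sqrt(5963 - 3/470*187) = sqrt(5963 - 561/470) = sqrt(2802049/470) = sqrt(1316963030)/470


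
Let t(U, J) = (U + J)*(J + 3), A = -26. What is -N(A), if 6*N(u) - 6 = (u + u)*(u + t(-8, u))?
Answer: 6551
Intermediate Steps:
t(U, J) = (3 + J)*(J + U) (t(U, J) = (J + U)*(3 + J) = (3 + J)*(J + U))
N(u) = 1 + u*(-24 + u**2 - 4*u)/3 (N(u) = 1 + ((u + u)*(u + (u**2 + 3*u + 3*(-8) + u*(-8))))/6 = 1 + ((2*u)*(u + (u**2 + 3*u - 24 - 8*u)))/6 = 1 + ((2*u)*(u + (-24 + u**2 - 5*u)))/6 = 1 + ((2*u)*(-24 + u**2 - 4*u))/6 = 1 + (2*u*(-24 + u**2 - 4*u))/6 = 1 + u*(-24 + u**2 - 4*u)/3)
-N(A) = -(1 - 8*(-26) - 4/3*(-26)**2 + (1/3)*(-26)**3) = -(1 + 208 - 4/3*676 + (1/3)*(-17576)) = -(1 + 208 - 2704/3 - 17576/3) = -1*(-6551) = 6551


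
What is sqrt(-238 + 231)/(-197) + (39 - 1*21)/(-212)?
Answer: -9/106 - I*sqrt(7)/197 ≈ -0.084906 - 0.01343*I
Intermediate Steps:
sqrt(-238 + 231)/(-197) + (39 - 1*21)/(-212) = sqrt(-7)*(-1/197) + (39 - 21)*(-1/212) = (I*sqrt(7))*(-1/197) + 18*(-1/212) = -I*sqrt(7)/197 - 9/106 = -9/106 - I*sqrt(7)/197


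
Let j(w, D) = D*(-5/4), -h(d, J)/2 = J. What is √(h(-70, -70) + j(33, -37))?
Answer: √745/2 ≈ 13.647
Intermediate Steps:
h(d, J) = -2*J
j(w, D) = -5*D/4 (j(w, D) = D*(-5*¼) = D*(-5/4) = -5*D/4)
√(h(-70, -70) + j(33, -37)) = √(-2*(-70) - 5/4*(-37)) = √(140 + 185/4) = √(745/4) = √745/2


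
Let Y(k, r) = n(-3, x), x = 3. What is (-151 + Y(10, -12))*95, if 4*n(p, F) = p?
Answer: -57665/4 ≈ -14416.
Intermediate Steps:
n(p, F) = p/4
Y(k, r) = -3/4 (Y(k, r) = (1/4)*(-3) = -3/4)
(-151 + Y(10, -12))*95 = (-151 - 3/4)*95 = -607/4*95 = -57665/4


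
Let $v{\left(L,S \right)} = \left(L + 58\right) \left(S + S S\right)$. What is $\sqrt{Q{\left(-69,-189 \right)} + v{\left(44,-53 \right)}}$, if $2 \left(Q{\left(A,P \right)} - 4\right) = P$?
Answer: $\frac{\sqrt{1124086}}{2} \approx 530.11$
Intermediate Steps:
$v{\left(L,S \right)} = \left(58 + L\right) \left(S + S^{2}\right)$
$Q{\left(A,P \right)} = 4 + \frac{P}{2}$
$\sqrt{Q{\left(-69,-189 \right)} + v{\left(44,-53 \right)}} = \sqrt{\left(4 + \frac{1}{2} \left(-189\right)\right) - 53 \left(58 + 44 + 58 \left(-53\right) + 44 \left(-53\right)\right)} = \sqrt{\left(4 - \frac{189}{2}\right) - 53 \left(58 + 44 - 3074 - 2332\right)} = \sqrt{- \frac{181}{2} - -281112} = \sqrt{- \frac{181}{2} + 281112} = \sqrt{\frac{562043}{2}} = \frac{\sqrt{1124086}}{2}$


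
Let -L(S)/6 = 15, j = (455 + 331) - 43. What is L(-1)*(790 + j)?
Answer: -137970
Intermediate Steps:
j = 743 (j = 786 - 43 = 743)
L(S) = -90 (L(S) = -6*15 = -90)
L(-1)*(790 + j) = -90*(790 + 743) = -90*1533 = -137970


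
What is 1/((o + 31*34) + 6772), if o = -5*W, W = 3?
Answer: 1/7811 ≈ 0.00012802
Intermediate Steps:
o = -15 (o = -5*3 = -15)
1/((o + 31*34) + 6772) = 1/((-15 + 31*34) + 6772) = 1/((-15 + 1054) + 6772) = 1/(1039 + 6772) = 1/7811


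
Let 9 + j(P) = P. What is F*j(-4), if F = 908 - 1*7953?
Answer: 91585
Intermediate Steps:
j(P) = -9 + P
F = -7045 (F = 908 - 7953 = -7045)
F*j(-4) = -7045*(-9 - 4) = -7045*(-13) = 91585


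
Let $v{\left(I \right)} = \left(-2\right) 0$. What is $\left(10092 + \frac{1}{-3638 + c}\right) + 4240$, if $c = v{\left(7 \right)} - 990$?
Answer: $\frac{66328495}{4628} \approx 14332.0$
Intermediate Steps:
$v{\left(I \right)} = 0$
$c = -990$ ($c = 0 - 990 = -990$)
$\left(10092 + \frac{1}{-3638 + c}\right) + 4240 = \left(10092 + \frac{1}{-3638 - 990}\right) + 4240 = \left(10092 + \frac{1}{-4628}\right) + 4240 = \left(10092 - \frac{1}{4628}\right) + 4240 = \frac{46705775}{4628} + 4240 = \frac{66328495}{4628}$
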